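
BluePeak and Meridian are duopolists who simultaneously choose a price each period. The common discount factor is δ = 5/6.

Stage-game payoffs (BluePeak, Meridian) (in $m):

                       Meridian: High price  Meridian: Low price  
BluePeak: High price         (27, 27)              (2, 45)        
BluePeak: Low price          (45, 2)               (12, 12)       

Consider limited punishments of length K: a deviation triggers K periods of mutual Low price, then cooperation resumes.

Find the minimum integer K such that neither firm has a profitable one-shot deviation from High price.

2

Need Σ_{k=1}^{K} δ^k ≥ (45−27)/(27−12) = 1.2000 at δ = 5/6.
At K = 1 the sum is 0.8333 < 1.2000; at K = 2 it is 1.5278 ≥ 1.2000.
So the minimum punishment length is K = 2.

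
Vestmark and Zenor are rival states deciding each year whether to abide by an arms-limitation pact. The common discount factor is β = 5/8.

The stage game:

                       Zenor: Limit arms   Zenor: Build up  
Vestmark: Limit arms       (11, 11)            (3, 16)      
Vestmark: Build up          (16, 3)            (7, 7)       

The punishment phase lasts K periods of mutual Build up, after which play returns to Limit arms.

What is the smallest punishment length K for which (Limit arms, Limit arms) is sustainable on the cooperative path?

3

IC: β(1−β^K)/(1−β) ≥ (16−11)/(11−7) = 5/4.
With β = 5/8: need 1 − β^K ≥ 5/4·(1−5/8)/(5/8), i.e. β^K ≤ 0.2500.
Since (5/8)^2 = 0.3906 and (5/8)^3 = 0.2441, the smallest such K is 3.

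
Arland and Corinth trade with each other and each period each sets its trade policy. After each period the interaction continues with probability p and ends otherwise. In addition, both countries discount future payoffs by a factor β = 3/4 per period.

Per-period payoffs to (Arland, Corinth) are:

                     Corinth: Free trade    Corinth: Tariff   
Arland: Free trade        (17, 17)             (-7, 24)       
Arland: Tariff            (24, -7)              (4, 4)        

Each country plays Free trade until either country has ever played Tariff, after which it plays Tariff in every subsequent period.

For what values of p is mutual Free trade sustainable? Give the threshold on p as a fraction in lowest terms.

7/15

Expected continuation weight on next period's payoff is β·p = 3/4·p, which plays the role of the discount factor.
Cooperation requires 3/4·p ≥ (24−17)/(24−4) = 7/20, hence p ≥ 7/15.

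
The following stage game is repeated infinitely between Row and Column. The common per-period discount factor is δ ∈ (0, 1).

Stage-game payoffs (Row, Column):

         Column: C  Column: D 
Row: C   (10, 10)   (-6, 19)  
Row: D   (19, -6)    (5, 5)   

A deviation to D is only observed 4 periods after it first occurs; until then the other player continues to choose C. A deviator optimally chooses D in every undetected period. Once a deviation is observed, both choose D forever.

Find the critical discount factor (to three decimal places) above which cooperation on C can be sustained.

Deviating for the 4 undetected periods gains 19−10 = 9 per period over cooperation, then loses 10−5 = 5 per period forever once punishment starts.
Gain: 9(1 + δ + … + δ^3); loss: 5·δ^4/(1−δ).
No profitable deviation ⇔ 9(1−δ^4) ≤ 5·δ^4, i.e. δ^4 ≥ 9/(9+5) = 9/14.
Hence δ ≥ (9/14)^(1/4) ≈ 0.895.

0.895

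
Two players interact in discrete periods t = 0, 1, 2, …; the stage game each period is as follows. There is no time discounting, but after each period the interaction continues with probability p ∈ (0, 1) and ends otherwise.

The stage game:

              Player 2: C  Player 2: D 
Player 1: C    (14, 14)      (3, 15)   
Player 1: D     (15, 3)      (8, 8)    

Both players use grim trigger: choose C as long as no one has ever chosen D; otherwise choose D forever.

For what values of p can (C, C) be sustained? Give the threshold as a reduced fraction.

With no time discounting, the continuation probability p plays the role of the discount factor.
Grim-trigger IC: 14/(1−p) ≥ 15 + 8p/(1−p) ⇒ p ≥ (15−14)/(15−8) = 1/7.

1/7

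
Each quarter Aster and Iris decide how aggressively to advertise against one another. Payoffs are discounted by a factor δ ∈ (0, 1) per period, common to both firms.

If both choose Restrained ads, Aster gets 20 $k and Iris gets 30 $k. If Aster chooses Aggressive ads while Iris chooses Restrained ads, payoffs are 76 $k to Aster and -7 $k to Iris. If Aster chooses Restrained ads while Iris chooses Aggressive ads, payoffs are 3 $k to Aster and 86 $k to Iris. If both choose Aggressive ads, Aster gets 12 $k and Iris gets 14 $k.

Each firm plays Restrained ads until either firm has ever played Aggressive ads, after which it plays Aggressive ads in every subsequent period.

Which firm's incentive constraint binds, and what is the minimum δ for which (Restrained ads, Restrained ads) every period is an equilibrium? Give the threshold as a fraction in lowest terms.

For Aster: deviation gain 76−20 = 56, per-period punishment loss 20−12 = 8. IC gives δ ≥ 56/64 = 7/8.
For Iris: gain 56, loss 16 per period, so δ ≥ 56/72 = 7/9.
The tighter constraint is Aster's, so cooperation needs δ ≥ 7/8.

Aster; δ ≥ 7/8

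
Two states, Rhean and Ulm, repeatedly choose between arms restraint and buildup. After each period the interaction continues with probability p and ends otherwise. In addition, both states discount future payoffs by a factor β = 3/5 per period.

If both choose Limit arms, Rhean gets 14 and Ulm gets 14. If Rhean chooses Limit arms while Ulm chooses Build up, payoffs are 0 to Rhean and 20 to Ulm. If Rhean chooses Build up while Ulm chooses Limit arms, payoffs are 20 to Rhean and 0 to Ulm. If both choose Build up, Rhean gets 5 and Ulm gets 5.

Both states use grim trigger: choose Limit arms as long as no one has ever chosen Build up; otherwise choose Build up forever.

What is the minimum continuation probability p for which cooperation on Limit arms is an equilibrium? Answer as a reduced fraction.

With continuation probability p and discount β, the effective per-period discount factor is βp.
Grim-trigger IC: βp ≥ (20−14)/(20−5) = 2/5.
So p ≥ (2/5)/(3/5) = 2/3.

2/3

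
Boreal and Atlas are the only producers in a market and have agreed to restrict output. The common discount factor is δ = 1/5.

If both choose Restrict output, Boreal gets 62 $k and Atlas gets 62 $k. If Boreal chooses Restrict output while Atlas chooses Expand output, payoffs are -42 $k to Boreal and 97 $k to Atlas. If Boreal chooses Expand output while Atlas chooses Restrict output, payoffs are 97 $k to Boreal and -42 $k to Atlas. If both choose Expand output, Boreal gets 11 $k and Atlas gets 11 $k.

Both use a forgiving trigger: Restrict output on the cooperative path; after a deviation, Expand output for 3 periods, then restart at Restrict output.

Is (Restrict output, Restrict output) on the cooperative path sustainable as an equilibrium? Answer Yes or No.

No

Comparing payoff streams over the 4 periods until play realigns: cooperate → 62(1+δ+…+δ^3); deviate → 97 + 11(δ+…+δ^3).
Cooperation is sustained iff (62−11)(δ+…+δ^3) ≥ 97−62.
δ+…+δ^3 = 1/5·(1−(1/5)^3)/(1−1/5) = 0.2480, and (97−62)/(62−11) = 0.6863.
0.2480 < 0.6863, so cooperation is not sustainable.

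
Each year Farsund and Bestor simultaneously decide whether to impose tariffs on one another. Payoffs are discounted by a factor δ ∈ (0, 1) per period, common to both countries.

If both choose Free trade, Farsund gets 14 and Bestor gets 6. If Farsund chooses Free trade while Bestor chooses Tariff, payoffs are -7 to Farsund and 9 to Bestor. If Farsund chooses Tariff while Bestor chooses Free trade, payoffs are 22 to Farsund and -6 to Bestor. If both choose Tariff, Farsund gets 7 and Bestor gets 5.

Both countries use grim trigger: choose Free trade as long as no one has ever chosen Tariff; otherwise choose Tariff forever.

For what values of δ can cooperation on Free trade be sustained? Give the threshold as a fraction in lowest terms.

3/4

For Farsund: deviation gain 22−14 = 8, per-period punishment loss 14−7 = 7. IC gives δ ≥ 8/15.
For Bestor: gain 3, loss 1 per period, so δ ≥ 3/4.
The tighter constraint is Bestor's, so cooperation needs δ ≥ 3/4.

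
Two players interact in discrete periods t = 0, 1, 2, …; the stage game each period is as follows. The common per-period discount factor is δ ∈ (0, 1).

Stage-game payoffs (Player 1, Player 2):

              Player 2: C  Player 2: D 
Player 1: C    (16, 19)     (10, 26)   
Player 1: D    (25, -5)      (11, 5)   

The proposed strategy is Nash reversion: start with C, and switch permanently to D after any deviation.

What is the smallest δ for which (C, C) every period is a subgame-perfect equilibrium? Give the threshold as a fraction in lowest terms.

9/14

Player 1's threshold: (25−16)/(25−11) = 9/14.
Player 2's threshold: (26−19)/(26−5) = 1/3.
9/14 > 1/3, so Player 1 binds and δ* = 9/14.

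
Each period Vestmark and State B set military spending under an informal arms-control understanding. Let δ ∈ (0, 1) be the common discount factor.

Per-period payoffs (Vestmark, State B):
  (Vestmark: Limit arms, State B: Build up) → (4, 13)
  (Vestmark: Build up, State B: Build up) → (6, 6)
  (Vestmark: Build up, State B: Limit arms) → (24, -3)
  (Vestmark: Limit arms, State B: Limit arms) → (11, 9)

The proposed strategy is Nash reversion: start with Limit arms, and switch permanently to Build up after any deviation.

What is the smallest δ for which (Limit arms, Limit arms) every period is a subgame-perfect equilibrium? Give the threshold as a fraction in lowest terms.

13/18

Vestmark: cooperation gives 11 each period; deviation gives 24 once then 6 forever.
  11/(1−δ) ≥ 24 + 6δ/(1−δ) ⇒ δ ≥ 13/18.
State B: cooperation gives 9 each period; deviation gives 13 once then 6 forever.
  δ ≥ 4/7.
Both must hold, so the binding constraint is Vestmark's: δ ≥ 13/18.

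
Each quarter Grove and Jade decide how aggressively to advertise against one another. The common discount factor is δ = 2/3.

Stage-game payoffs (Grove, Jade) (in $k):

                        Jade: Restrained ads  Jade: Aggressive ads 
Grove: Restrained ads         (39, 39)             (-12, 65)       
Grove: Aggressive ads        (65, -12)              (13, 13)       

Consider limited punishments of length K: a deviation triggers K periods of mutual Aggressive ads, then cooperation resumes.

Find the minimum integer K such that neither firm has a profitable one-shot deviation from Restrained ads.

2

No profitable deviation requires (39−13)(δ+…+δ^K) ≥ 65−39, i.e. δ+…+δ^K ≥ 1 ≈ 1.0000.
With δ = 2/3, the partial sums are K=1: 0.6667, K=2: 1.1111.
K = 2 is the first length at which the sum reaches 1.0000.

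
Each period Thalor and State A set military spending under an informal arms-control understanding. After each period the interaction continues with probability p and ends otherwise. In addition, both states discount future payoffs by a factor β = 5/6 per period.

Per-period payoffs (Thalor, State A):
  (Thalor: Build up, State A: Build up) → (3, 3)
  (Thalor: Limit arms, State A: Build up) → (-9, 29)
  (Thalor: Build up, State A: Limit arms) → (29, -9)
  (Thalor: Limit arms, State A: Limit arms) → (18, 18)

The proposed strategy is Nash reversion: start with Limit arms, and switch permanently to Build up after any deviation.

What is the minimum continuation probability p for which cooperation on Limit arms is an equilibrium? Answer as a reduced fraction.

33/65

Expected continuation weight on next period's payoff is β·p = 5/6·p, which plays the role of the discount factor.
Cooperation requires 5/6·p ≥ (29−18)/(29−3) = 11/26, hence p ≥ 33/65.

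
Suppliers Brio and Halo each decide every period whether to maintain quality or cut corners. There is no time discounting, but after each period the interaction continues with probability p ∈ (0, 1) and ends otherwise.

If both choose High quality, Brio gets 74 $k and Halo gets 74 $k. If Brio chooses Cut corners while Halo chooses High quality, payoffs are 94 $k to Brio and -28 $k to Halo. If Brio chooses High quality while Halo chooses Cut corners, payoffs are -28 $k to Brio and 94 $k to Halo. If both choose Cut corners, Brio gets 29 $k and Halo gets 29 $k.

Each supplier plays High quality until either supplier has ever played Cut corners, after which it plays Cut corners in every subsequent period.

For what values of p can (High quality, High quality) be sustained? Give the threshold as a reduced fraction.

4/13

Expected cooperation value is 74 + p·74 + p²·74 + … = 74/(1−p); deviation gives 94 + p·29/(1−p).
74 ≥ 94(1−p) + 29p ⇒ 65p ≥ 20 ⇒ p ≥ 20/65 = 4/13.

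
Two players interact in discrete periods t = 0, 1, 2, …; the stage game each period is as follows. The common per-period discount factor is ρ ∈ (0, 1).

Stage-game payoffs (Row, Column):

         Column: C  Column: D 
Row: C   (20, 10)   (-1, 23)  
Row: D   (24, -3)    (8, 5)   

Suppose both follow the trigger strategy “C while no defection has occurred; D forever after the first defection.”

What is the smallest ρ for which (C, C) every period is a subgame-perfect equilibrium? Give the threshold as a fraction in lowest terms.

For Row: deviation gain 24−20 = 4, per-period punishment loss 20−8 = 12. IC gives ρ ≥ 4/16 = 1/4.
For Column: gain 13, loss 5 per period, so ρ ≥ 13/18.
The tighter constraint is Column's, so cooperation needs ρ ≥ 13/18.

13/18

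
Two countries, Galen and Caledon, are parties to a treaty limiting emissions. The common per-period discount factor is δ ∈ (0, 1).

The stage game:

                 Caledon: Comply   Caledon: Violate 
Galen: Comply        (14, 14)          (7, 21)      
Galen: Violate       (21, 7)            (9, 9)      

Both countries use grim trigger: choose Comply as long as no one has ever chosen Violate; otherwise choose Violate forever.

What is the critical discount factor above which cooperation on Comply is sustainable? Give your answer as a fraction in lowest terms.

7/12

Cooperation forever yields 14 each period: 14/(1−δ).
Deviating yields 21 once, then 9 forever: 21 + 9δ/(1−δ).
No profitable deviation requires 14/(1−δ) ≥ 21 + 9δ/(1−δ).
Multiplying by (1−δ): 14 ≥ 21(1−δ) + 9δ = 21 − 12δ.
So 12δ ≥ 7, i.e. δ ≥ 7/12.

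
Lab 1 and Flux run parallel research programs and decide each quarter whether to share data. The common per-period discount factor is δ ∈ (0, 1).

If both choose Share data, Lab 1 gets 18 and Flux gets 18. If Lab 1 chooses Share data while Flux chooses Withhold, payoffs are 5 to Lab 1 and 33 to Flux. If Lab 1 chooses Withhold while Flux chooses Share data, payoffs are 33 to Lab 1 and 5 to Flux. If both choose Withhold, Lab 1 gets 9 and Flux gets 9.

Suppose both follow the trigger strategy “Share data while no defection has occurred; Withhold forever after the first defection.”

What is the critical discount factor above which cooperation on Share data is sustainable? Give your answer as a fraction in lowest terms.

One-period gain from deviating is 33 − 18 = 15. The loss is 18 − 9 = 9 in every subsequent period, with present value 9·δ/(1−δ).
Deviation is unprofitable when 9·δ/(1−δ) ≥ 15, i.e. δ/(1−δ) ≥ 5/3.
Equivalently δ ≥ 15/(15+9) = 5/8.

5/8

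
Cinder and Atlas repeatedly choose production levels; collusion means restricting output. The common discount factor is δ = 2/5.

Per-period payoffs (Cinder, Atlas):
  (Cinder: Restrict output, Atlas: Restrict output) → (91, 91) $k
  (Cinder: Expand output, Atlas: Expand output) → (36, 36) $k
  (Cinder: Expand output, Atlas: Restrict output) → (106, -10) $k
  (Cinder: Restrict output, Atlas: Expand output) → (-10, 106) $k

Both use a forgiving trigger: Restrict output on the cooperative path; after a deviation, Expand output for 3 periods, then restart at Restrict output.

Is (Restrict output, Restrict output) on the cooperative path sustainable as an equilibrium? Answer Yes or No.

IC: δ+…+δ^3 ≥ (106−91)/(91−36) = 3/11.
At δ = 2/5: partial sum = 0.6240 ≥ 0.2727. Cooperation sustainable.

Yes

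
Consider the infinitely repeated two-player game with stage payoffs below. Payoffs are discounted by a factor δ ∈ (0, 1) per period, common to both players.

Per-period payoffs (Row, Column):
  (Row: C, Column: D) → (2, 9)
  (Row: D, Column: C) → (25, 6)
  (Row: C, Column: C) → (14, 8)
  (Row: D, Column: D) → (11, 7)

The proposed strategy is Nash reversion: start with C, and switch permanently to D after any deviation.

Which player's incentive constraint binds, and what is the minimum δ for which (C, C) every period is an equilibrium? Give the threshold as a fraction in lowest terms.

For Row: deviation gain 25−14 = 11, per-period punishment loss 14−11 = 3. IC gives δ ≥ 11/14.
For Column: gain 1, loss 1 per period, so δ ≥ 1/2.
The tighter constraint is Row's, so cooperation needs δ ≥ 11/14.

Row; δ ≥ 11/14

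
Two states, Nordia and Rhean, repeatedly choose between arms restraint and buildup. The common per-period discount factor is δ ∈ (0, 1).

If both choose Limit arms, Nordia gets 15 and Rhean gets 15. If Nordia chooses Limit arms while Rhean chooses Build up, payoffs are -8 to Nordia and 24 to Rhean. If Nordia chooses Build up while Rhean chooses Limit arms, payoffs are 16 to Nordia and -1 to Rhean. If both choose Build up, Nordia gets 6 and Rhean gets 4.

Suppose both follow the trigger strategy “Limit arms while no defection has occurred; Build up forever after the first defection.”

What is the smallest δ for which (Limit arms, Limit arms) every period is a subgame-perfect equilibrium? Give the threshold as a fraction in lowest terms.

Nordia: cooperation gives 15 each period; deviation gives 16 once then 6 forever.
  15/(1−δ) ≥ 16 + 6δ/(1−δ) ⇒ δ ≥ 1/10.
Rhean: cooperation gives 15 each period; deviation gives 24 once then 4 forever.
  δ ≥ 9/20.
Both must hold, so the binding constraint is Rhean's: δ ≥ 9/20.

9/20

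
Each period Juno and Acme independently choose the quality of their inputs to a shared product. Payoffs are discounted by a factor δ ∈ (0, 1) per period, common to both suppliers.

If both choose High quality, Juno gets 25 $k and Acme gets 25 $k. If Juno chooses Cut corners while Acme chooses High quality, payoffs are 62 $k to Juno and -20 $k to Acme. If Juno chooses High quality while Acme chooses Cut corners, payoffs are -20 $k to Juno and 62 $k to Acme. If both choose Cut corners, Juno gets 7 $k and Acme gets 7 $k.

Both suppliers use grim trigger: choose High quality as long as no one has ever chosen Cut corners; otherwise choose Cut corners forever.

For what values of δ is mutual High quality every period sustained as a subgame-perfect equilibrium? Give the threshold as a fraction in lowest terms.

Under grim trigger the critical discount factor is (T−C)/(T−P) with T = 62, C = 25, P = 7.
δ* = (62−25)/(62−7) = 37/55.

37/55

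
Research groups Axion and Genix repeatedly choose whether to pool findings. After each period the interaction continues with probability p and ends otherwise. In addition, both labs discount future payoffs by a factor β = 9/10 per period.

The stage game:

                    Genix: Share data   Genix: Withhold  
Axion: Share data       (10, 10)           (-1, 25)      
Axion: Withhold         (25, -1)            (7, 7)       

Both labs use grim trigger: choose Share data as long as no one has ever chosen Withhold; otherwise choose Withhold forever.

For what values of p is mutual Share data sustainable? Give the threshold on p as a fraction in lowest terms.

25/27

With continuation probability p and discount β, the effective per-period discount factor is βp.
Grim-trigger IC: βp ≥ (25−10)/(25−7) = 5/6.
So p ≥ (5/6)/(9/10) = 25/27.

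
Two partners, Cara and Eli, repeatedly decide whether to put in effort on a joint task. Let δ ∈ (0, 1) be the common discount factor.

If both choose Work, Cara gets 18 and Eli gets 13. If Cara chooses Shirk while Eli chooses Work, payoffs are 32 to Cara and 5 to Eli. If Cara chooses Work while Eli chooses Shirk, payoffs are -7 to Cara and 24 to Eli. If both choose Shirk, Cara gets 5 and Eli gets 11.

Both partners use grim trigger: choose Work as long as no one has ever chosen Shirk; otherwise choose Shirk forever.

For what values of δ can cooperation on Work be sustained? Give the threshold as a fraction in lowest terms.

11/13

Cara's threshold: (32−18)/(32−5) = 14/27.
Eli's threshold: (24−13)/(24−11) = 11/13.
14/27 < 11/13, so Eli binds and δ* = 11/13.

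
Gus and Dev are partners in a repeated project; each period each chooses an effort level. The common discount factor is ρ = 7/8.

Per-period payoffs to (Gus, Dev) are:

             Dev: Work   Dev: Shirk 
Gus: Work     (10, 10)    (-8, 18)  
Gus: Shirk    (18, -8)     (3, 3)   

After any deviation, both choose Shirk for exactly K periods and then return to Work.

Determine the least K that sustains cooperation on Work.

2

Need Σ_{k=1}^{K} ρ^k ≥ (18−10)/(10−3) = 1.1429 at ρ = 7/8.
At K = 1 the sum is 0.8750 < 1.1429; at K = 2 it is 1.6406 ≥ 1.1429.
So the minimum punishment length is K = 2.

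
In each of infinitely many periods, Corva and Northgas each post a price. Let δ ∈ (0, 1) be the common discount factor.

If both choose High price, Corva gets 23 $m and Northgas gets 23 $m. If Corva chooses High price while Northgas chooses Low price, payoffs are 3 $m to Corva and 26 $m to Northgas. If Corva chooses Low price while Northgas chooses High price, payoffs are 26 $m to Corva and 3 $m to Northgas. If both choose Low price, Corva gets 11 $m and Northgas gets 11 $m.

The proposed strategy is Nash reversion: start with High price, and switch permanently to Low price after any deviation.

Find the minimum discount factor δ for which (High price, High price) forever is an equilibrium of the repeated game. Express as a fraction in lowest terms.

Under grim trigger the critical discount factor is (T−C)/(T−P) with T = 26, C = 23, P = 11.
δ* = (26−23)/(26−11) = 3/15 = 1/5.

1/5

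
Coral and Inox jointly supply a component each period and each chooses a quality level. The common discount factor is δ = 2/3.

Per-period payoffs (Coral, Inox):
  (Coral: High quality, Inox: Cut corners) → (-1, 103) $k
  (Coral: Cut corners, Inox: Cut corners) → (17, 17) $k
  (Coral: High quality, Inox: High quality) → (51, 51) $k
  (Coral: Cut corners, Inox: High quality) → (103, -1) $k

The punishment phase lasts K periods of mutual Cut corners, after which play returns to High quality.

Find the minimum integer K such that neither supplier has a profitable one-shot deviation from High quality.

4

IC: δ(1−δ^K)/(1−δ) ≥ (103−51)/(51−17) = 26/17.
With δ = 2/3: need 1 − δ^K ≥ 26/17·(1−2/3)/(2/3), i.e. δ^K ≤ 0.2353.
Since (2/3)^3 = 0.2963 and (2/3)^4 = 0.1975, the smallest such K is 4.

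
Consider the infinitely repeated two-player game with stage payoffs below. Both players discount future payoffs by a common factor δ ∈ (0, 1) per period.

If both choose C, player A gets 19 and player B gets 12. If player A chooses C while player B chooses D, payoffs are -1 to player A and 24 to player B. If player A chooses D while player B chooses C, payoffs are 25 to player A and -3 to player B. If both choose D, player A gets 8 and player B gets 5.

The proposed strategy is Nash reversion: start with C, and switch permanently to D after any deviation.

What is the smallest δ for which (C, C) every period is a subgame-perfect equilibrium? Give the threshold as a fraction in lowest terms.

12/19

player A: cooperation gives 19 each period; deviation gives 25 once then 8 forever.
  19/(1−δ) ≥ 25 + 8δ/(1−δ) ⇒ δ ≥ 6/17.
player B: cooperation gives 12 each period; deviation gives 24 once then 5 forever.
  δ ≥ 12/19.
Both must hold, so the binding constraint is player B's: δ ≥ 12/19.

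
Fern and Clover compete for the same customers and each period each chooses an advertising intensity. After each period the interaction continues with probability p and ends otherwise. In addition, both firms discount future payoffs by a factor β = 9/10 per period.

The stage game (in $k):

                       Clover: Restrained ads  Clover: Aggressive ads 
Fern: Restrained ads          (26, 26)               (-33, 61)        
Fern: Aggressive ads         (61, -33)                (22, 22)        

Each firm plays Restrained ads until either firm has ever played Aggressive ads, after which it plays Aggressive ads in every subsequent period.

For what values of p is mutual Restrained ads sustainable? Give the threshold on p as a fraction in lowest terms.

350/351

With continuation probability p and discount β, the effective per-period discount factor is βp.
Grim-trigger IC: βp ≥ (61−26)/(61−22) = 35/39.
So p ≥ (35/39)/(9/10) = 350/351.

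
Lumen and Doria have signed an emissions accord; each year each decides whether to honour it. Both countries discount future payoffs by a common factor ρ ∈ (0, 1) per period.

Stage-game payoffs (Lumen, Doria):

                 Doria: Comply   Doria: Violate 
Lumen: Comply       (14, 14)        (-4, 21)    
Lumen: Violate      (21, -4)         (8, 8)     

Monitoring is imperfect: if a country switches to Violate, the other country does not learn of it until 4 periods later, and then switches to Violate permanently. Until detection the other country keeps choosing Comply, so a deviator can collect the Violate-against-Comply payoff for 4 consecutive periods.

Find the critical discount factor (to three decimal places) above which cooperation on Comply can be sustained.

Deviating for the 4 undetected periods gains 21−14 = 7 per period over cooperation, then loses 14−8 = 6 per period forever once punishment starts.
Gain: 7(1 + ρ + … + ρ^3); loss: 6·ρ^4/(1−ρ).
No profitable deviation ⇔ 7(1−ρ^4) ≤ 6·ρ^4, i.e. ρ^4 ≥ 7/(7+6) = 7/13.
Hence ρ ≥ (7/13)^(1/4) ≈ 0.857.

0.857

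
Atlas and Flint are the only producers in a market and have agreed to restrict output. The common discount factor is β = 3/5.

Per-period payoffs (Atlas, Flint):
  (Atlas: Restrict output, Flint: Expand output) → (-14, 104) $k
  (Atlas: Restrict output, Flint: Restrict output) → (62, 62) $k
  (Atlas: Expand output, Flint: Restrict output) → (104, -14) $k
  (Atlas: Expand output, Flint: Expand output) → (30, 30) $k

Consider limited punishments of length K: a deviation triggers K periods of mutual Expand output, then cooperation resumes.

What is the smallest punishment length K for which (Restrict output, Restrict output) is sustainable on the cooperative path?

5

Need Σ_{k=1}^{K} β^k ≥ (104−62)/(62−30) = 1.3125 at β = 3/5.
At K = 4 the sum is 1.3056 < 1.3125; at K = 5 it is 1.3834 ≥ 1.3125.
So the minimum punishment length is K = 5.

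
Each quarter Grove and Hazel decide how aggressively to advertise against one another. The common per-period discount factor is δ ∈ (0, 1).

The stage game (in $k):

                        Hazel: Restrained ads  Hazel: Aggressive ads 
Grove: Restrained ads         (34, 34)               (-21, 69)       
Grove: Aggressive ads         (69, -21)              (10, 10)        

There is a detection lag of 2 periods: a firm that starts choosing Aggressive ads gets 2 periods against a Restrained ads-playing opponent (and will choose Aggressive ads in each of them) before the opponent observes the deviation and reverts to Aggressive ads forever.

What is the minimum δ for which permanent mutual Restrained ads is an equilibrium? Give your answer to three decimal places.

The best deviation is to choose Aggressive ads for all 2 undetected periods, earning 69 each, then 10 forever once detected.
Deviation value: 69(1−δ^2)/(1−δ) + 10δ^2/(1−δ); cooperation value: 34/(1−δ).
IC: 34 ≥ 69(1−δ^2) + 10δ^2 = 69 − 59δ^2.
So δ^2 ≥ 35/59, giving δ ≥ (35/59)^(1/2) ≈ 0.770.

0.770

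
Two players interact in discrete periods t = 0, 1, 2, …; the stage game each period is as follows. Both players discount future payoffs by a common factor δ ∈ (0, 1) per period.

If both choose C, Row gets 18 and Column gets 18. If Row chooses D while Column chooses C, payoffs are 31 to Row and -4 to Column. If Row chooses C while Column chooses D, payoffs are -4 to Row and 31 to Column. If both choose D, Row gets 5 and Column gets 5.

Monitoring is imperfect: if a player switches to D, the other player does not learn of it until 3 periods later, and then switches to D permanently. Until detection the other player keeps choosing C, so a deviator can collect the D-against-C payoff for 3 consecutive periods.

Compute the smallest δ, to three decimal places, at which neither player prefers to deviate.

0.794

A deviator earns 31 for 3 periods, then 5 forever; cooperating earns 18 forever. Multiplying the IC by (1−δ):
18 ≥ 31(1−δ^3) + 5δ^3, so 26·δ^3 ≥ 13 and δ^3 ≥ 1/2.
δ ≥ (1/2)^(1/3) ≈ 0.794.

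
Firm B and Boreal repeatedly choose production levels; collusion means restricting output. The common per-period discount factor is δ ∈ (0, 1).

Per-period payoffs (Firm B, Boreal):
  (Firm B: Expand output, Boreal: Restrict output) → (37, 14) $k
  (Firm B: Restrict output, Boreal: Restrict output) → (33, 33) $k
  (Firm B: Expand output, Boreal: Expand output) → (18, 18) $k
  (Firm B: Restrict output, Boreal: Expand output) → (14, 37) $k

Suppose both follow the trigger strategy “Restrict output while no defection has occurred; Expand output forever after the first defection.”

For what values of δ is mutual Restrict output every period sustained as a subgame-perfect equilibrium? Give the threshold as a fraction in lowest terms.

4/19

Cooperation forever yields 33 each period: 33/(1−δ).
Deviating yields 37 once, then 18 forever: 37 + 18δ/(1−δ).
No profitable deviation requires 33/(1−δ) ≥ 37 + 18δ/(1−δ).
Multiplying by (1−δ): 33 ≥ 37(1−δ) + 18δ = 37 − 19δ.
So 19δ ≥ 4, i.e. δ ≥ 4/19.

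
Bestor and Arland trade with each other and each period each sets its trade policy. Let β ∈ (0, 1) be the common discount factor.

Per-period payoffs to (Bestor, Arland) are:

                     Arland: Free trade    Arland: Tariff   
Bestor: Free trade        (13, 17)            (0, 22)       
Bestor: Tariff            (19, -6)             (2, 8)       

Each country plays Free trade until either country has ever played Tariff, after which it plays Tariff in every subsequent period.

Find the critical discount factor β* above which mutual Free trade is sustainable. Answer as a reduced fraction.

5/14

For Bestor: deviation gain 19−13 = 6, per-period punishment loss 13−2 = 11. IC gives β ≥ 6/17.
For Arland: gain 5, loss 9 per period, so β ≥ 5/14.
The tighter constraint is Arland's, so cooperation needs β ≥ 5/14.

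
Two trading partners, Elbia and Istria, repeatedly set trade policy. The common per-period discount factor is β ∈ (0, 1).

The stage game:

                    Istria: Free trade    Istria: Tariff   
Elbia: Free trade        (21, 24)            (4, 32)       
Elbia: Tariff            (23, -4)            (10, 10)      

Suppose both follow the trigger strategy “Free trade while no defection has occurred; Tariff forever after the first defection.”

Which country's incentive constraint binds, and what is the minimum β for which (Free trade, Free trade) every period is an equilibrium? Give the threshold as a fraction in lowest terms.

Istria; β ≥ 4/11

Elbia's threshold: (23−21)/(23−10) = 2/13.
Istria's threshold: (32−24)/(32−10) = 4/11.
2/13 < 4/11, so Istria binds and β* = 4/11.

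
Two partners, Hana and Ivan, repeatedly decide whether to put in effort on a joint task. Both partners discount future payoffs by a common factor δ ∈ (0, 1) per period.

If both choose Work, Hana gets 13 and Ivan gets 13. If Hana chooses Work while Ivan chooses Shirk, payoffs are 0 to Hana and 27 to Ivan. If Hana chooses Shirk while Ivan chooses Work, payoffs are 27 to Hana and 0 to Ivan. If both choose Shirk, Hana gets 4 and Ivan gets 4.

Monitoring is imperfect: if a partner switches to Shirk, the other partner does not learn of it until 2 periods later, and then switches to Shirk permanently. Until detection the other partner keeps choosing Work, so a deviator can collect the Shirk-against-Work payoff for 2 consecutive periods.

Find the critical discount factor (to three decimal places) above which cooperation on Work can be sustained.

A deviator earns 27 for 2 periods, then 4 forever; cooperating earns 13 forever. Multiplying the IC by (1−δ):
13 ≥ 27(1−δ^2) + 4δ^2, so 23·δ^2 ≥ 14 and δ^2 ≥ 14/23.
δ ≥ (14/23)^(1/2) ≈ 0.780.

0.780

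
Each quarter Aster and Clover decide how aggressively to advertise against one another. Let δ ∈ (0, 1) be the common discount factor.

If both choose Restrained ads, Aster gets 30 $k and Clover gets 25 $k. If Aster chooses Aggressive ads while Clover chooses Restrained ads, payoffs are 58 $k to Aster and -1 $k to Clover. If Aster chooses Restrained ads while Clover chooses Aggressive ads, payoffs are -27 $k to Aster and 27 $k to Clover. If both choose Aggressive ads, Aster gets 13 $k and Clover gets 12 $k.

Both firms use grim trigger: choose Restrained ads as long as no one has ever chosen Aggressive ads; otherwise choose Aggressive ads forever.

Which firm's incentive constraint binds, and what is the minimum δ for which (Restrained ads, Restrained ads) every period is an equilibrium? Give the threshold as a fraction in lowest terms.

Aster; δ ≥ 28/45

For Aster: deviation gain 58−30 = 28, per-period punishment loss 30−13 = 17. IC gives δ ≥ 28/45.
For Clover: gain 2, loss 13 per period, so δ ≥ 2/15.
The tighter constraint is Aster's, so cooperation needs δ ≥ 28/45.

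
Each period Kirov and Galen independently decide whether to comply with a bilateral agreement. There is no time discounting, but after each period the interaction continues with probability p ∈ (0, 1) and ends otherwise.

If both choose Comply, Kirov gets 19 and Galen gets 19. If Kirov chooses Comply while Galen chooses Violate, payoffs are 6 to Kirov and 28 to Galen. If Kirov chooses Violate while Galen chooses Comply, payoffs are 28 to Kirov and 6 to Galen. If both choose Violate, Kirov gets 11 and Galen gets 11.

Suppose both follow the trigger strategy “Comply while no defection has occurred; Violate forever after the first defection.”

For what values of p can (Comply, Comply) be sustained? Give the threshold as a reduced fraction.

Expected cooperation value is 19 + p·19 + p²·19 + … = 19/(1−p); deviation gives 28 + p·11/(1−p).
19 ≥ 28(1−p) + 11p ⇒ 17p ≥ 9 ⇒ p ≥ 9/17.

9/17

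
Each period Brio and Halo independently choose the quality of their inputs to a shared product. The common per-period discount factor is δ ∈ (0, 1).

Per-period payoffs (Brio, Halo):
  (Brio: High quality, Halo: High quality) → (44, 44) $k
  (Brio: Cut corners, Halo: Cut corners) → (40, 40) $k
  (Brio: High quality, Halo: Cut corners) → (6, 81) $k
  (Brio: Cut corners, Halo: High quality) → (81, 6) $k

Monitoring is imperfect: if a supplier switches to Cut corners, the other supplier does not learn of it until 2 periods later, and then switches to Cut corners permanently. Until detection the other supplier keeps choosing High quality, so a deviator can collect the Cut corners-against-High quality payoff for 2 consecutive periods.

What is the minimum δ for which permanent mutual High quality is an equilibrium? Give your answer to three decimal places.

A deviator earns 81 for 2 periods, then 40 forever; cooperating earns 44 forever. Multiplying the IC by (1−δ):
44 ≥ 81(1−δ^2) + 40δ^2, so 41·δ^2 ≥ 37 and δ^2 ≥ 37/41.
δ ≥ (37/41)^(1/2) ≈ 0.950.

0.950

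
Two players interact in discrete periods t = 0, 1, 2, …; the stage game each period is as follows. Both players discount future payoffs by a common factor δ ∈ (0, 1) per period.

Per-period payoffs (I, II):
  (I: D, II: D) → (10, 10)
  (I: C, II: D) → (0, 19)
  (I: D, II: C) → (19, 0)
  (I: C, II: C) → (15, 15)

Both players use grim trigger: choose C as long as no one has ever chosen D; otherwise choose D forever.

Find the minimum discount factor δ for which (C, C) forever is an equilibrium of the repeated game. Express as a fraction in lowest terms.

One-period gain from deviating is 19 − 15 = 4. The loss is 15 − 10 = 5 in every subsequent period, with present value 5·δ/(1−δ).
Deviation is unprofitable when 5·δ/(1−δ) ≥ 4, i.e. δ/(1−δ) ≥ 4/5.
Equivalently δ ≥ 4/(4+5) = 4/9.

4/9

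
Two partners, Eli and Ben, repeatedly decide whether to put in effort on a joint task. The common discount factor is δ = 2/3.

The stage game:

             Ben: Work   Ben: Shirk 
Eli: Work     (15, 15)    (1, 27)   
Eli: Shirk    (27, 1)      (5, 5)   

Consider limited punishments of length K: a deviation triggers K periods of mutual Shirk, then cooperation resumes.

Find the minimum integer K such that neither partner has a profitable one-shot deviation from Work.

IC: δ(1−δ^K)/(1−δ) ≥ (27−15)/(15−5) = 6/5.
With δ = 2/3: need 1 − δ^K ≥ 6/5·(1−2/3)/(2/3), i.e. δ^K ≤ 0.4000.
Since (2/3)^2 = 0.4444 and (2/3)^3 = 0.2963, the smallest such K is 3.

3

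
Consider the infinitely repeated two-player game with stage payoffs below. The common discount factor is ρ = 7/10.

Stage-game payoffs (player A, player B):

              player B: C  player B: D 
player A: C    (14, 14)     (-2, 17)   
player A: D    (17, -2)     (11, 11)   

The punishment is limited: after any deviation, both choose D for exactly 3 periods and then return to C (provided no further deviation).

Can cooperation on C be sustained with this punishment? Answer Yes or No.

A one-shot deviation gives 17 now, then 11 for 3 periods, then back to 14.
Gain from deviating: (17−14) today; loss: (14−11) in each of the next 3 periods.
No-deviation condition: (14−11)(ρ+…+ρ^3) ≥ 17−14, i.e. ρ+…+ρ^3 ≥ 1.
At ρ = 7/10: ρ+…+ρ^3 = 1.5330 ≥ 1.0000.
So cooperation is sustainable.

Yes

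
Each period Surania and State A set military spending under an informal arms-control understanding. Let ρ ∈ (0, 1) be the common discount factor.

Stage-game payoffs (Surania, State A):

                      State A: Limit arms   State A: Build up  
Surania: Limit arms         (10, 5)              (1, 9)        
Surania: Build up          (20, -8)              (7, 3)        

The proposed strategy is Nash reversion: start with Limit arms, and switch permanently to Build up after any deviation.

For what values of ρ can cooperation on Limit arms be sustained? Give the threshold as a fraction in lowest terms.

For Surania: deviation gain 20−10 = 10, per-period punishment loss 10−7 = 3. IC gives ρ ≥ 10/13.
For State A: gain 4, loss 2 per period, so ρ ≥ 4/6 = 2/3.
The tighter constraint is Surania's, so cooperation needs ρ ≥ 10/13.

10/13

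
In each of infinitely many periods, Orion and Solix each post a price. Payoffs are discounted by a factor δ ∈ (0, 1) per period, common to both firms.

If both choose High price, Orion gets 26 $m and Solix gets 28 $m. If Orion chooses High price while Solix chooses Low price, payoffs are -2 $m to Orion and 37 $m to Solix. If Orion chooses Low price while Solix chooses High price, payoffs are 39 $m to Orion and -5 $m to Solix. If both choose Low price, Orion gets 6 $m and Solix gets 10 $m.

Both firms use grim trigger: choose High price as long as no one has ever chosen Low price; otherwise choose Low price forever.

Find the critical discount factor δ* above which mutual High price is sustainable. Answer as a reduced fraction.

Orion: cooperation gives 26 each period; deviation gives 39 once then 6 forever.
  26/(1−δ) ≥ 39 + 6δ/(1−δ) ⇒ δ ≥ 13/33.
Solix: cooperation gives 28 each period; deviation gives 37 once then 10 forever.
  δ ≥ 9/27 = 1/3.
Both must hold, so the binding constraint is Orion's: δ ≥ 13/33.

13/33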